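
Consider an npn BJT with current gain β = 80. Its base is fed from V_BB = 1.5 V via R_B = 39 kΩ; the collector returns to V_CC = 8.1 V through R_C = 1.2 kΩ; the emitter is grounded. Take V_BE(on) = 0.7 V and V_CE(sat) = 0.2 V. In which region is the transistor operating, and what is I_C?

active; I_C ≈ 1.6 mA

Assume active. Base-emitter loop: I_B = (V_BB − V_BE)/R_B = (1.5 − 0.7)/39 = 0.0205 mA.
I_C = β·I_B = 80×0.0205 = 1.64 mA.
V_CE = V_CC − I_C·R_C = 8.1 − 1.64×1.2 = 6.13 V > V_CE(sat), so the active-region assumption holds.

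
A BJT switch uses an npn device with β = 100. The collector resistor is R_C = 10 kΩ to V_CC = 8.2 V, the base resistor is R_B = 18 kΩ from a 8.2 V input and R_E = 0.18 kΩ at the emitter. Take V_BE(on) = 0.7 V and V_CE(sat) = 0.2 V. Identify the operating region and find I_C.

Assume active: I_B = (8.2 − 0.7)/(18 + 101×0.18) = 0.207 mA, I_C = β·I_B = 20.7 mA.
Then V_CE = 8.2 − 20.7×10 − 20.9×0.18 = -203 V < 0.2 V — the active assumption fails.
Re-solve with V_CE = 0.2 V. KCL at the emitter: V_E/R_E = (V_BB−0.7−V_E)/R_B + (V_CC−0.2−V_E)/R_C, giving V_E = 0.213 V.
I_C = (V_CC − 0.2 − V_E)/R_C = (8 − 0.213)/10 = 0.779 mA.
Check: I_B = (7.5 − 0.213)/18 = 0.405 mA, and β·I_B = 40.5 mA > I_C, confirming saturation.

saturation; I_C ≈ 0.78 mA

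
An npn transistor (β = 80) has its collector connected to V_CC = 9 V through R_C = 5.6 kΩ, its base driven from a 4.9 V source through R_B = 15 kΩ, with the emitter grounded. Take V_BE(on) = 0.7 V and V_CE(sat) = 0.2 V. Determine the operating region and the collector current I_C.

Assume active: I_B = (4.9 − 0.7)/15 = 0.28 mA, giving I_C = β·I_B = 22.4 mA.
But then V_CE = 9 − 22.4×5.6 = -116 V < V_CE(sat) = 0.2 V — impossible in the active region.
So the transistor is saturated. With V_CE = 0.2 V, I_C = (V_CC − 0.2)/R_C = 8.8/5.6 = 1.57 mA.
Check: β·I_B = 22.4 mA > I_C = 1.57 mA, confirming saturation.

saturation; I_C ≈ 1.6 mA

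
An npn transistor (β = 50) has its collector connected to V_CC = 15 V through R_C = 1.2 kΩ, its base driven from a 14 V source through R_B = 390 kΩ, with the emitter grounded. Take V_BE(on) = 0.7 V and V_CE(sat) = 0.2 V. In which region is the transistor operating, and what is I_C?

Assume active. Base-emitter loop: I_B = (V_BB − V_BE)/R_B = (14 − 0.7)/390 = 0.0341 mA.
I_C = β·I_B = 50×0.0341 = 1.71 mA.
V_CE = V_CC − I_C·R_C = 15 − 1.71×1.2 = 13 V > V_CE(sat), so the active-region assumption holds.

active; I_C ≈ 1.7 mA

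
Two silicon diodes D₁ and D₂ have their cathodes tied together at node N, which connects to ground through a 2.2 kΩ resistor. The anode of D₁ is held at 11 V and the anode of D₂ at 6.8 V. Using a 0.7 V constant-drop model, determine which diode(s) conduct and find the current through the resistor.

Only D₁ conducts; I_R ≈ 4.7 mA

Assume both conduct. Then node N would need to be at both 11−0.7 = 10.3 V and 6.8−0.7 = 6.1 V, which is impossible.
Assume only D₁ conducts: V_N = 11 − 0.7 = 10.3 V, so I_R = 10.3/2.2 = 4.68 mA.
Check D₂: its anode-to-cathode voltage is 6.8 − 10.3 = -3.5 V < 0.7 V, so it is off. The assumption is consistent.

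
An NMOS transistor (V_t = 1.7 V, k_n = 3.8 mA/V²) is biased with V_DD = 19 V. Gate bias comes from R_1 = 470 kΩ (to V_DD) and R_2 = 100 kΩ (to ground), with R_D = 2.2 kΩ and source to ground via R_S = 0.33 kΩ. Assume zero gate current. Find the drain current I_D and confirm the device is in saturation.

V_G = V_DD·R_2/(R_1+R_2) = 19×100/570 = 3.33 V.
Assume saturation: I_D = (k_n/2)(V_GS − V_t)² with V_GS = V_G − I_D·R_S = 3.33 − 0.33·I_D.
Substituting gives 0.207·I_D² − 3.05·I_D + 5.07 = 0, with roots I_D = 1.91 or 12.8 mA.
The root I_D = 12.8 mA gives V_GS = -0.898 V ≤ V_t, so take I_D = 1.91 mA.
Then V_GS = 2.7 V and V_DS = V_DD − I_D(R_D+R_S) = 19 − 1.91×2.53 = 14.2 V.
Saturation requires V_DS ≥ V_GS − V_t = 1 V; 14.2 ≥ 1 ✓.

I_D ≈ 1.9 mA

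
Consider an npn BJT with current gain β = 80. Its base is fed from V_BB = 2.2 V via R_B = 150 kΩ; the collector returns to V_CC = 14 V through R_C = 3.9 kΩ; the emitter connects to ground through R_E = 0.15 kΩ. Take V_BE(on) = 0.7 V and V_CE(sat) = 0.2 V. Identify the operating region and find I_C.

Assume active. Base-emitter loop: I_B = (V_BB − V_BE)/(R_B + (β+1)R_E) = (2.2 − 0.7)/(150 + 81×0.15) = 0.00925 mA.
I_C = β·I_B = 80×0.00925 = 0.74 mA.
V_CE = V_CC − I_C·R_C − I_E·R_E = 14 − 0.74×3.9 − 0.749×0.15 = 11 V > V_CE(sat), so the active-region assumption holds.

active; I_C ≈ 0.74 mA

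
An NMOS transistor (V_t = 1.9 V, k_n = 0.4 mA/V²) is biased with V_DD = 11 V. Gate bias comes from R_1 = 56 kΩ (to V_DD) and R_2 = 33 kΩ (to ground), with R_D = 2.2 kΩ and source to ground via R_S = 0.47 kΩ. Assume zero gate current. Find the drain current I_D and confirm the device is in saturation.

V_G = V_DD·R_2/(R_1+R_2) = 11×33/89 = 4.08 V.
Assume saturation: I_D = (k_n/2)(V_GS − V_t)² with V_GS = V_G − I_D·R_S = 4.08 − 0.47·I_D.
Substituting gives 0.0442·I_D² − 1.41·I_D + 0.949 = 0, with roots I_D = 0.688 or 31.2 mA.
The root I_D = 31.2 mA gives V_GS = -10.6 V ≤ V_t, so take I_D = 0.688 mA.
Then V_GS = 3.76 V and V_DS = V_DD − I_D(R_D+R_S) = 11 − 0.688×2.67 = 9.16 V.
Saturation requires V_DS ≥ V_GS − V_t = 1.86 V; 9.16 ≥ 1.86 ✓.

I_D ≈ 0.69 mA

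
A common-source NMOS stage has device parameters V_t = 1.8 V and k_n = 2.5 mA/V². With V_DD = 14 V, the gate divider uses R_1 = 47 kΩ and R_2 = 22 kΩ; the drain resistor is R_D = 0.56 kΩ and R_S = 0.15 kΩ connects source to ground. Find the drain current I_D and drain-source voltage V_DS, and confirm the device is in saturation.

I_D ≈ 4.8 mA, V_DS ≈ 11 V

V_G = V_DD·R_2/(R_1+R_2) = 14×22/69 = 4.46 V.
Assume saturation: I_D = (k_n/2)(V_GS − V_t)² with V_GS = V_G − I_D·R_S = 4.46 − 0.15·I_D.
Substituting gives 0.0281·I_D² − 2·I_D + 8.87 = 0, with roots I_D = 4.76 or 66.3 mA.
The root I_D = 66.3 mA gives V_GS = -5.48 V ≤ V_t, so take I_D = 4.76 mA.
Then V_GS = 3.75 V and V_DS = V_DD − I_D(R_D+R_S) = 14 − 4.76×0.71 = 10.6 V.
Saturation requires V_DS ≥ V_GS − V_t = 1.95 V; 10.6 ≥ 1.95 ✓.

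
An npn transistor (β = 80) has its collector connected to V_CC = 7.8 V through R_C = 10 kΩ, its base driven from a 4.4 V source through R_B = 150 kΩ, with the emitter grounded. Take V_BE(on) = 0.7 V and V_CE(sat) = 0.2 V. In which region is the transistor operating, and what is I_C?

Assume active: I_B = (4.4 − 0.7)/150 = 0.0247 mA, giving I_C = β·I_B = 1.97 mA.
But then V_CE = 7.8 − 1.97×10 = -11.9 V < V_CE(sat) = 0.2 V — impossible in the active region.
So the transistor is saturated. With V_CE = 0.2 V, I_C = (V_CC − 0.2)/R_C = 7.6/10 = 0.76 mA.
Check: β·I_B = 1.97 mA > I_C = 0.76 mA, confirming saturation.

saturation; I_C ≈ 0.76 mA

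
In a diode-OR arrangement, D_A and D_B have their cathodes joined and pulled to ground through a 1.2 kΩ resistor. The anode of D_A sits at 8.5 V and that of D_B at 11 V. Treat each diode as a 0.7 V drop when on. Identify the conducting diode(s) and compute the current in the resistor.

Assume both conduct. Then node N would need to be at both 8.5−0.7 = 7.8 V and 11−0.7 = 10.3 V, which is impossible.
Assume only D_B conducts: V_N = 11 − 0.7 = 10.3 V, so I_R = 10.3/1.2 = 8.58 mA.
Check D_A: its anode-to-cathode voltage is 8.5 − 10.3 = -1.8 V < 0.7 V, so it is off. The assumption is consistent.

Only D_B conducts; I_R ≈ 8.6 mA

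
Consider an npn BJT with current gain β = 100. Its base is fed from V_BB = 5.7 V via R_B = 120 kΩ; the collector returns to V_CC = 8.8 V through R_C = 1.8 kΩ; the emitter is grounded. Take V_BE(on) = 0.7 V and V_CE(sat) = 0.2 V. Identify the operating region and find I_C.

active; I_C ≈ 4.2 mA

Assume active. Base-emitter loop: I_B = (V_BB − V_BE)/R_B = (5.7 − 0.7)/120 = 0.0417 mA.
I_C = β·I_B = 100×0.0417 = 4.17 mA.
V_CE = V_CC − I_C·R_C = 8.8 − 4.17×1.8 = 1.3 V > V_CE(sat), so the active-region assumption holds.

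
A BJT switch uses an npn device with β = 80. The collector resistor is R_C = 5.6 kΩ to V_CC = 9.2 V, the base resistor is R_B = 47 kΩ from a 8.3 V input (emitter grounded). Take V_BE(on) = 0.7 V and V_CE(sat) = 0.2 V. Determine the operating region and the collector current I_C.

saturation; I_C ≈ 1.6 mA

Assume active: I_B = (8.3 − 0.7)/47 = 0.162 mA, giving I_C = β·I_B = 12.9 mA.
But then V_CE = 9.2 − 12.9×5.6 = -63.2 V < V_CE(sat) = 0.2 V — impossible in the active region.
So the transistor is saturated. With V_CE = 0.2 V, I_C = (V_CC − 0.2)/R_C = 9/5.6 = 1.61 mA.
Check: β·I_B = 12.9 mA > I_C = 1.61 mA, confirming saturation.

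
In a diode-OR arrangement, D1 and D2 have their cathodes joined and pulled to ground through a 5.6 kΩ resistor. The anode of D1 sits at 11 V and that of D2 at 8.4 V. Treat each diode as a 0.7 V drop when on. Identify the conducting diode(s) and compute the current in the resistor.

Only D1 conducts; I_R ≈ 1.8 mA

Assume both conduct. Then node N would need to be at both 11−0.7 = 10.3 V and 8.4−0.7 = 7.7 V, which is impossible.
Assume only D1 conducts: V_N = 11 − 0.7 = 10.3 V, so I_R = 10.3/5.6 = 1.84 mA.
Check D2: its anode-to-cathode voltage is 8.4 − 10.3 = -1.9 V < 0.7 V, so it is off. The assumption is consistent.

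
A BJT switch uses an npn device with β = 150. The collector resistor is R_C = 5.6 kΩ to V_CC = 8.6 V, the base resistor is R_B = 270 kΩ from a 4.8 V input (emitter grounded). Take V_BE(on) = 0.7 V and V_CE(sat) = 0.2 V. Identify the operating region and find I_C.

Assume active: I_B = (4.8 − 0.7)/270 = 0.0152 mA, giving I_C = β·I_B = 2.28 mA.
But then V_CE = 8.6 − 2.28×5.6 = -4.16 V < V_CE(sat) = 0.2 V — impossible in the active region.
So the transistor is saturated. With V_CE = 0.2 V, I_C = (V_CC − 0.2)/R_C = 8.4/5.6 = 1.5 mA.
Check: β·I_B = 2.28 mA > I_C = 1.5 mA, confirming saturation.

saturation; I_C ≈ 1.5 mA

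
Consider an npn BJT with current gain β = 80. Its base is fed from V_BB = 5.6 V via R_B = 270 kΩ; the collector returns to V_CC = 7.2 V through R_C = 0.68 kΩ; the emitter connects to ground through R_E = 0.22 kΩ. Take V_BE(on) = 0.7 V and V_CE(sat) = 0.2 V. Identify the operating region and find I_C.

active; I_C ≈ 1.4 mA

Assume active. Base-emitter loop: I_B = (V_BB − V_BE)/(R_B + (β+1)R_E) = (5.6 − 0.7)/(270 + 81×0.22) = 0.017 mA.
I_C = β·I_B = 80×0.017 = 1.36 mA.
V_CE = V_CC − I_C·R_C − I_E·R_E = 7.2 − 1.36×0.68 − 1.38×0.22 = 5.97 V > V_CE(sat), so the active-region assumption holds.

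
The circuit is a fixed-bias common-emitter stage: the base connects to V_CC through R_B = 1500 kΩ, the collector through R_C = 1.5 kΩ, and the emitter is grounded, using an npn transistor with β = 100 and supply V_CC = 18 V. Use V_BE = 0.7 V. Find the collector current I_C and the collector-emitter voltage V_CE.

I_C ≈ 1.2 mA, V_CE ≈ 16 V

Base loop: V_CC = I_B·R_B + V_BE, so I_B = (18 − 0.7)/1500 kΩ = 0.0115 mA.
In the active region I_C = β·I_B = 100 × 0.0115 = 1.15 mA.
Collector loop: V_CE = V_CC − I_C·R_C = 18 − 1.15×1.5 = 16.3 V.
Since V_CE = 16.3 V > V_CE(sat) ≈ 0.2 V, the transistor is in the active region as assumed.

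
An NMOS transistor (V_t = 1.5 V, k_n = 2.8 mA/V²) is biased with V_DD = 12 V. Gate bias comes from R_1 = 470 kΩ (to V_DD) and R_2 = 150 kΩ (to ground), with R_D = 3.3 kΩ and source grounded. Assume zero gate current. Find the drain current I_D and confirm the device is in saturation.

V_G = V_DD·R_2/(R_1+R_2) = 12×150/620 = 2.9 V. With the source grounded, V_GS = V_G = 2.9 V.
Assume saturation: I_D = (k_n/2)(V_GS − V_t)² = (2.8/2)×(2.9 − 1.5)² = 1.4×1.4² = 2.76 mA.
V_DS = V_DD − I_D·R_D = 12 − 2.76×3.3 = 2.9 V.
Saturation requires V_DS ≥ V_GS − V_t = 1.4 V; 2.9 ≥ 1.4 ✓.

I_D ≈ 2.8 mA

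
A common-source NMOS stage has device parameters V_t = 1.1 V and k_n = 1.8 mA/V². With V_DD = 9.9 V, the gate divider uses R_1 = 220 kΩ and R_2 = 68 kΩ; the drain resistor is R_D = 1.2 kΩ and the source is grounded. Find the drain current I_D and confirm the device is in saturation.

V_G = V_DD·R_2/(R_1+R_2) = 9.9×68/288 = 2.34 V. With the source grounded, V_GS = V_G = 2.34 V.
Assume saturation: I_D = (k_n/2)(V_GS − V_t)² = (1.8/2)×(2.34 − 1.1)² = 0.9×1.24² = 1.38 mA.
V_DS = V_DD − I_D·R_D = 9.9 − 1.38×1.2 = 8.25 V.
Saturation requires V_DS ≥ V_GS − V_t = 1.24 V; 8.25 ≥ 1.24 ✓.

I_D ≈ 1.4 mA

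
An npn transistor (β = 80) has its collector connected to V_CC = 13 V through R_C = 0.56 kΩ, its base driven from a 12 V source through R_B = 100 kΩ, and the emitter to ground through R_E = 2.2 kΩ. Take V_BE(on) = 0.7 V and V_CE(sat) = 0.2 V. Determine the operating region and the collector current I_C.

Assume active. Base-emitter loop: I_B = (V_BB − V_BE)/(R_B + (β+1)R_E) = (12 − 0.7)/(100 + 81×2.2) = 0.0406 mA.
I_C = β·I_B = 80×0.0406 = 3.25 mA.
V_CE = V_CC − I_C·R_C − I_E·R_E = 13 − 3.25×0.56 − 3.29×2.2 = 3.94 V > V_CE(sat), so the active-region assumption holds.

active; I_C ≈ 3.2 mA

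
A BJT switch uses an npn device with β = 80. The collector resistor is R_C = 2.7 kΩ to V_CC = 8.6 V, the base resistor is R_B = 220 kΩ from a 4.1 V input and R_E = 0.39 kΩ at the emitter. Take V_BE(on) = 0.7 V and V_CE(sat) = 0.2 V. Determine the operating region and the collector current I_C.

Assume active. Base-emitter loop: I_B = (V_BB − V_BE)/(R_B + (β+1)R_E) = (4.1 − 0.7)/(220 + 81×0.39) = 0.0135 mA.
I_C = β·I_B = 80×0.0135 = 1.08 mA.
V_CE = V_CC − I_C·R_C − I_E·R_E = 8.6 − 1.08×2.7 − 1.09×0.39 = 5.25 V > V_CE(sat), so the active-region assumption holds.

active; I_C ≈ 1.1 mA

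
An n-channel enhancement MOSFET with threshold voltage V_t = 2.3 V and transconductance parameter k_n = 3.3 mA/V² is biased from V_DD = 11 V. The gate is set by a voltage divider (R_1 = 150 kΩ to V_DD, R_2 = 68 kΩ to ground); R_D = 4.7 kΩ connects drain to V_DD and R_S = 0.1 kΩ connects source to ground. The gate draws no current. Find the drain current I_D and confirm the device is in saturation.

V_G = V_DD·R_2/(R_1+R_2) = 11×68/218 = 3.43 V.
Assume saturation: I_D = (k_n/2)(V_GS − V_t)² with V_GS = V_G − I_D·R_S = 3.43 − 0.1·I_D.
Substituting gives 0.0165·I_D² − 1.37·I_D + 2.11 = 0, with roots I_D = 1.57 or 81.7 mA.
The root I_D = 81.7 mA gives V_GS = -4.74 V ≤ V_t, so take I_D = 1.57 mA.
Then V_GS = 3.27 V and V_DS = V_DD − I_D(R_D+R_S) = 11 − 1.57×4.8 = 3.48 V.
Saturation requires V_DS ≥ V_GS − V_t = 0.975 V; 3.48 ≥ 0.975 ✓.

I_D ≈ 1.6 mA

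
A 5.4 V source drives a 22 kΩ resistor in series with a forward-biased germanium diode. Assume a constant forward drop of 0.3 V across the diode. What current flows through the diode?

I ≈ 0.23 mA

KVL around the loop: 5.4 = V_D + I·R = 0.3 + I × 22 kΩ.
So I = (5.4 − 0.3) / 22 kΩ = 5.1 / 22 = 0.232 mA.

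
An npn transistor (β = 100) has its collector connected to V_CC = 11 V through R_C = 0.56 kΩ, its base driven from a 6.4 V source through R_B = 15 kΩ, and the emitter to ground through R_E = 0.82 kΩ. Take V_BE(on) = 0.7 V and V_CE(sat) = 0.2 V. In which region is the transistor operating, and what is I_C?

active; I_C ≈ 5.8 mA

Assume active. Base-emitter loop: I_B = (V_BB − V_BE)/(R_B + (β+1)R_E) = (6.4 − 0.7)/(15 + 101×0.82) = 0.0583 mA.
I_C = β·I_B = 100×0.0583 = 5.83 mA.
V_CE = V_CC − I_C·R_C − I_E·R_E = 11 − 5.83×0.56 − 5.89×0.82 = 2.91 V > V_CE(sat), so the active-region assumption holds.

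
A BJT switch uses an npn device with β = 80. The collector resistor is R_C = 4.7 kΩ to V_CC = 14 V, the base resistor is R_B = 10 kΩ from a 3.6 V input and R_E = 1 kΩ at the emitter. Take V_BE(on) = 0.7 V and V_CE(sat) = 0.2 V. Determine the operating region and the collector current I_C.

saturation; I_C ≈ 2.4 mA

Assume active: I_B = (3.6 − 0.7)/(10 + 81×1) = 0.0319 mA, I_C = β·I_B = 2.55 mA.
Then V_CE = 14 − 2.55×4.7 − 2.58×1 = -0.564 V < 0.2 V — the active assumption fails.
Re-solve with V_CE = 0.2 V. KCL at the emitter: V_E/R_E = (V_BB−0.7−V_E)/R_B + (V_CC−0.2−V_E)/R_C, giving V_E = 2.46 V.
I_C = (V_CC − 0.2 − V_E)/R_C = (13.8 − 2.46)/4.7 = 2.41 mA.
Check: I_B = (2.9 − 2.46)/10 = 0.0442 mA, and β·I_B = 3.54 mA > I_C, confirming saturation.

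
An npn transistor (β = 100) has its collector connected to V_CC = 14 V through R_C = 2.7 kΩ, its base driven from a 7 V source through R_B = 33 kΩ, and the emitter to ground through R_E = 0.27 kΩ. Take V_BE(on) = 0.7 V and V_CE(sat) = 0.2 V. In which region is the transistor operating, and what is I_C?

saturation; I_C ≈ 4.6 mA

Assume active: I_B = (7 − 0.7)/(33 + 101×0.27) = 0.105 mA, I_C = β·I_B = 10.5 mA.
Then V_CE = 14 − 10.5×2.7 − 10.6×0.27 = -17.1 V < 0.2 V — the active assumption fails.
Re-solve with V_CE = 0.2 V. KCL at the emitter: V_E/R_E = (V_BB−0.7−V_E)/R_B + (V_CC−0.2−V_E)/R_C, giving V_E = 1.29 V.
I_C = (V_CC − 0.2 − V_E)/R_C = (13.8 − 1.29)/2.7 = 4.63 mA.
Check: I_B = (6.3 − 1.29)/33 = 0.152 mA, and β·I_B = 15.2 mA > I_C, confirming saturation.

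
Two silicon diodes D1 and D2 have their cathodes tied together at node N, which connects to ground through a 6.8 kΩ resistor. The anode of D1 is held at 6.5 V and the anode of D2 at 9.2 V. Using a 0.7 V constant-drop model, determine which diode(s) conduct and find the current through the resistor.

Assume both conduct. Then node N would need to be at both 6.5−0.7 = 5.8 V and 9.2−0.7 = 8.5 V, which is impossible.
Assume only D2 conducts: V_N = 9.2 − 0.7 = 8.5 V, so I_R = 8.5/6.8 = 1.25 mA.
Check D1: its anode-to-cathode voltage is 6.5 − 8.5 = -2 V < 0.7 V, so it is off. The assumption is consistent.

Only D2 conducts; I_R ≈ 1.2 mA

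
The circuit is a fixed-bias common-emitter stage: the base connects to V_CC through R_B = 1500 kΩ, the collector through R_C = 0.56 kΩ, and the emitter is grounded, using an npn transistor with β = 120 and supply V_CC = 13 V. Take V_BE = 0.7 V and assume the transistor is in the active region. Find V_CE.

V_CE ≈ 12 V

Base loop: V_CC = I_B·R_B + V_BE, so I_B = (13 − 0.7)/1500 kΩ = 0.0082 mA.
In the active region I_C = β·I_B = 120 × 0.0082 = 0.984 mA.
Collector loop: V_CE = V_CC − I_C·R_C = 13 − 0.984×0.56 = 12.4 V.
Since V_CE = 12.4 V > V_CE(sat) ≈ 0.2 V, the transistor is in the active region as assumed.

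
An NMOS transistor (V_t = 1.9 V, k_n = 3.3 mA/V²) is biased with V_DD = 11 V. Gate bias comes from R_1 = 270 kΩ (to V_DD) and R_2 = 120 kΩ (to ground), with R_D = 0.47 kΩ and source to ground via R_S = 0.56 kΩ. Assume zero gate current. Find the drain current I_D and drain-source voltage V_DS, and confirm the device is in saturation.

I_D ≈ 1.2 mA, V_DS ≈ 9.8 V

V_G = V_DD·R_2/(R_1+R_2) = 11×120/390 = 3.38 V.
Assume saturation: I_D = (k_n/2)(V_GS − V_t)² with V_GS = V_G − I_D·R_S = 3.38 − 0.56·I_D.
Substituting gives 0.517·I_D² − 3.74·I_D + 3.64 = 0, with roots I_D = 1.16 or 6.08 mA.
The root I_D = 6.08 mA gives V_GS = -0.0194 V ≤ V_t, so take I_D = 1.16 mA.
Then V_GS = 2.74 V and V_DS = V_DD − I_D(R_D+R_S) = 11 − 1.16×1.03 = 9.81 V.
Saturation requires V_DS ≥ V_GS − V_t = 0.837 V; 9.81 ≥ 0.837 ✓.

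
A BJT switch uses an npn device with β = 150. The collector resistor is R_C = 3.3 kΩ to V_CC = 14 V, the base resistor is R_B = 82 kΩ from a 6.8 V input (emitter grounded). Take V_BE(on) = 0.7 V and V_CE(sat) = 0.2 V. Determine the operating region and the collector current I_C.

Assume active: I_B = (6.8 − 0.7)/82 = 0.0744 mA, giving I_C = β·I_B = 11.2 mA.
But then V_CE = 14 − 11.2×3.3 = -22.8 V < V_CE(sat) = 0.2 V — impossible in the active region.
So the transistor is saturated. With V_CE = 0.2 V, I_C = (V_CC − 0.2)/R_C = 13.8/3.3 = 4.18 mA.
Check: β·I_B = 11.2 mA > I_C = 4.18 mA, confirming saturation.

saturation; I_C ≈ 4.2 mA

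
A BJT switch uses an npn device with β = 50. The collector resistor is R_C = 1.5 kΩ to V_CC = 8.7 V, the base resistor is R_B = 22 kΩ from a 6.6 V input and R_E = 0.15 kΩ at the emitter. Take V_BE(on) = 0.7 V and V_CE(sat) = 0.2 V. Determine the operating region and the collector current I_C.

saturation; I_C ≈ 5.1 mA

Assume active: I_B = (6.6 − 0.7)/(22 + 51×0.15) = 0.199 mA, I_C = β·I_B = 9.95 mA.
Then V_CE = 8.7 − 9.95×1.5 − 10.1×0.15 = -7.75 V < 0.2 V — the active assumption fails.
Re-solve with V_CE = 0.2 V. KCL at the emitter: V_E/R_E = (V_BB−0.7−V_E)/R_B + (V_CC−0.2−V_E)/R_C, giving V_E = 0.804 V.
I_C = (V_CC − 0.2 − V_E)/R_C = (8.5 − 0.804)/1.5 = 5.13 mA.
Check: I_B = (5.9 − 0.804)/22 = 0.232 mA, and β·I_B = 11.6 mA > I_C, confirming saturation.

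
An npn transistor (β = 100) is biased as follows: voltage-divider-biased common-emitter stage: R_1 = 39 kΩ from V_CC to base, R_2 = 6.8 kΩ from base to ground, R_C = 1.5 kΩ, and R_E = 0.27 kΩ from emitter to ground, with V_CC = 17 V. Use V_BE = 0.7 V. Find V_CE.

V_CE ≈ 7.2 V

Thevenize the base divider: V_Th = V_CC·R_2/(R_1+R_2) = 17×6.8/45.8 = 2.52 V, R_Th = R_1‖R_2 = 5.79 kΩ.
Base-emitter loop: V_Th = I_B·R_Th + V_BE + (β+1)I_B·R_E, so I_B = (2.52 − 0.7) / (5.79 + 101×0.27) = 0.0552 mA.
I_C = β·I_B = 100×0.0552 = 5.52 mA, and I_E = (β+1)I_B = 5.57 mA.
V_CE = V_CC − I_C·R_C − I_E·R_E = 17 − 5.52×1.5 − 5.57×0.27 = 7.22 V.
V_CE = 7.22 V > 0.2 V confirms active-region operation.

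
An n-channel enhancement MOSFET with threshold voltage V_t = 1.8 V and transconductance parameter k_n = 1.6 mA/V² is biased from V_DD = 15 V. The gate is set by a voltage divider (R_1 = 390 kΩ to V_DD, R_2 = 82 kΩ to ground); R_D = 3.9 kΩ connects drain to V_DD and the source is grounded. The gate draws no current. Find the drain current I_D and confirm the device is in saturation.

V_G = V_DD·R_2/(R_1+R_2) = 15×82/472 = 2.61 V. With the source grounded, V_GS = V_G = 2.61 V.
Assume saturation: I_D = (k_n/2)(V_GS − V_t)² = (1.6/2)×(2.61 − 1.8)² = 0.8×0.806² = 0.52 mA.
V_DS = V_DD − I_D·R_D = 15 − 0.52×3.9 = 13 V.
Saturation requires V_DS ≥ V_GS − V_t = 0.806 V; 13 ≥ 0.806 ✓.

I_D ≈ 0.52 mA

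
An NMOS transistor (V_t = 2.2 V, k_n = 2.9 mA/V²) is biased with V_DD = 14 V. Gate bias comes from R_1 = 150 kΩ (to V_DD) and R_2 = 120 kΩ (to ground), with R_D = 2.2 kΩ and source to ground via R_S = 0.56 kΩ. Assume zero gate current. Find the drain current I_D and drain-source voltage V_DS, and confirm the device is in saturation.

V_G = V_DD·R_2/(R_1+R_2) = 14×120/270 = 6.22 V.
Assume saturation: I_D = (k_n/2)(V_GS − V_t)² with V_GS = V_G − I_D·R_S = 6.22 − 0.56·I_D.
Substituting gives 0.455·I_D² − 7.53·I_D + 23.5 = 0, with roots I_D = 4.16 or 12.4 mA.
The root I_D = 12.4 mA gives V_GS = -0.725 V ≤ V_t, so take I_D = 4.16 mA.
Then V_GS = 3.89 V and V_DS = V_DD − I_D(R_D+R_S) = 14 − 4.16×2.76 = 2.52 V.
Saturation requires V_DS ≥ V_GS − V_t = 1.69 V; 2.52 ≥ 1.69 ✓.

I_D ≈ 4.2 mA, V_DS ≈ 2.5 V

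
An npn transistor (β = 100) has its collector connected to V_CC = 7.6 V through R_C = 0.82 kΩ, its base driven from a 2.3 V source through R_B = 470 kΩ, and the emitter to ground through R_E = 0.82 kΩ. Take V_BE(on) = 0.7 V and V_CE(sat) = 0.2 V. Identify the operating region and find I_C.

Assume active. Base-emitter loop: I_B = (V_BB − V_BE)/(R_B + (β+1)R_E) = (2.3 − 0.7)/(470 + 101×0.82) = 0.00289 mA.
I_C = β·I_B = 100×0.00289 = 0.289 mA.
V_CE = V_CC − I_C·R_C − I_E·R_E = 7.6 − 0.289×0.82 − 0.292×0.82 = 7.12 V > V_CE(sat), so the active-region assumption holds.

active; I_C ≈ 0.29 mA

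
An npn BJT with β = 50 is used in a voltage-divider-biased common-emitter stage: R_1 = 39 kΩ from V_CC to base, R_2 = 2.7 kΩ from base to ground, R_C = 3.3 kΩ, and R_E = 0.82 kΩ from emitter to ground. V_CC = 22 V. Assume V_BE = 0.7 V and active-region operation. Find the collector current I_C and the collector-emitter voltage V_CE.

Thevenize the base divider: V_Th = V_CC·R_2/(R_1+R_2) = 22×2.7/41.7 = 1.42 V, R_Th = R_1‖R_2 = 2.53 kΩ.
Base-emitter loop: V_Th = I_B·R_Th + V_BE + (β+1)I_B·R_E, so I_B = (1.42 − 0.7) / (2.53 + 51×0.82) = 0.0163 mA.
I_C = β·I_B = 50×0.0163 = 0.817 mA, and I_E = (β+1)I_B = 0.833 mA.
V_CE = V_CC − I_C·R_C − I_E·R_E = 22 − 0.817×3.3 − 0.833×0.82 = 18.6 V.
V_CE = 18.6 V > 0.2 V confirms active-region operation.

I_C ≈ 0.82 mA, V_CE ≈ 19 V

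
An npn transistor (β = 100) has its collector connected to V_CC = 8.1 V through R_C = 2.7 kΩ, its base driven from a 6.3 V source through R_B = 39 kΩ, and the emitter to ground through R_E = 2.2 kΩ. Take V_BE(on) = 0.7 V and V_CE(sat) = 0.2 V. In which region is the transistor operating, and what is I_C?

saturation; I_C ≈ 1.6 mA

Assume active: I_B = (6.3 − 0.7)/(39 + 101×2.2) = 0.0214 mA, I_C = β·I_B = 2.14 mA.
Then V_CE = 8.1 − 2.14×2.7 − 2.17×2.2 = -2.45 V < 0.2 V — the active assumption fails.
Re-solve with V_CE = 0.2 V. KCL at the emitter: V_E/R_E = (V_BB−0.7−V_E)/R_B + (V_CC−0.2−V_E)/R_C, giving V_E = 3.61 V.
I_C = (V_CC − 0.2 − V_E)/R_C = (7.9 − 3.61)/2.7 = 1.59 mA.
Check: I_B = (5.6 − 3.61)/39 = 0.0511 mA, and β·I_B = 5.11 mA > I_C, confirming saturation.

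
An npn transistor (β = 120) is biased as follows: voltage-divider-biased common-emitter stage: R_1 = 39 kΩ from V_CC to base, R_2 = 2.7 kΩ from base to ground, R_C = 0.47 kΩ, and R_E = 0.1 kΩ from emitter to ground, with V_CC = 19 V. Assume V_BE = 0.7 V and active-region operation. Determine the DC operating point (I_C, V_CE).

Thevenize the base divider: V_Th = V_CC·R_2/(R_1+R_2) = 19×2.7/41.7 = 1.23 V, R_Th = R_1‖R_2 = 2.53 kΩ.
Base-emitter loop: V_Th = I_B·R_Th + V_BE + (β+1)I_B·R_E, so I_B = (1.23 − 0.7) / (2.53 + 121×0.1) = 0.0363 mA.
I_C = β·I_B = 120×0.0363 = 4.35 mA, and I_E = (β+1)I_B = 4.39 mA.
V_CE = V_CC − I_C·R_C − I_E·R_E = 19 − 4.35×0.47 − 4.39×0.1 = 16.5 V.
V_CE = 16.5 V > 0.2 V confirms active-region operation.

I_C ≈ 4.4 mA, V_CE ≈ 17 V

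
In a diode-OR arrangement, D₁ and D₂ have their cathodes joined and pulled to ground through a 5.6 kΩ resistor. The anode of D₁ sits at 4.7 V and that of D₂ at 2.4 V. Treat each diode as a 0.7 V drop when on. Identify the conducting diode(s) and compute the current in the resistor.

Assume both conduct. Then node N would need to be at both 4.7−0.7 = 4 V and 2.4−0.7 = 1.7 V, which is impossible.
Assume only D₁ conducts: V_N = 4.7 − 0.7 = 4 V, so I_R = 4/5.6 = 0.714 mA.
Check D₂: its anode-to-cathode voltage is 2.4 − 4 = -1.6 V < 0.7 V, so it is off. The assumption is consistent.

Only D₁ conducts; I_R ≈ 0.71 mA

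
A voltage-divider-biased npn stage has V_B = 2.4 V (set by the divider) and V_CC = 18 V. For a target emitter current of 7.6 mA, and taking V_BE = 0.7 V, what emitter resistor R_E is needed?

R_E ≈ 0.22 kΩ

V_E = V_B − V_BE = 2.4 − 0.7 = 1.7 V.
R_E = V_E / I_E = 1.7 / 7.6 = 0.224 kΩ.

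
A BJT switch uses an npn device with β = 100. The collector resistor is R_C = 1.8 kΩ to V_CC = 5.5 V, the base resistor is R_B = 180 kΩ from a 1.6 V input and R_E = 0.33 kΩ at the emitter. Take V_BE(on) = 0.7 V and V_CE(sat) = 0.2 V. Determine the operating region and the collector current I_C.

Assume active. Base-emitter loop: I_B = (V_BB − V_BE)/(R_B + (β+1)R_E) = (1.6 − 0.7)/(180 + 101×0.33) = 0.00422 mA.
I_C = β·I_B = 100×0.00422 = 0.422 mA.
V_CE = V_CC − I_C·R_C − I_E·R_E = 5.5 − 0.422×1.8 − 0.426×0.33 = 4.6 V > V_CE(sat), so the active-region assumption holds.

active; I_C ≈ 0.42 mA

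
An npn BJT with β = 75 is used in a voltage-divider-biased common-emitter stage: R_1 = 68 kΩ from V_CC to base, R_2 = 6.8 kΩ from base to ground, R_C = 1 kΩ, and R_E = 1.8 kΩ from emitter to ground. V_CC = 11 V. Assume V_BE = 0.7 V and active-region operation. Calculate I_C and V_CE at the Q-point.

Thevenize the base divider: V_Th = V_CC·R_2/(R_1+R_2) = 11×6.8/74.8 = 1 V, R_Th = R_1‖R_2 = 6.18 kΩ.
Base-emitter loop: V_Th = I_B·R_Th + V_BE + (β+1)I_B·R_E, so I_B = (1 − 0.7) / (6.18 + 76×1.8) = 0.0021 mA.
I_C = β·I_B = 75×0.0021 = 0.157 mA, and I_E = (β+1)I_B = 0.159 mA.
V_CE = V_CC − I_C·R_C − I_E·R_E = 11 − 0.157×1 − 0.159×1.8 = 10.6 V.
V_CE = 10.6 V > 0.2 V confirms active-region operation.

I_C ≈ 0.16 mA, V_CE ≈ 11 V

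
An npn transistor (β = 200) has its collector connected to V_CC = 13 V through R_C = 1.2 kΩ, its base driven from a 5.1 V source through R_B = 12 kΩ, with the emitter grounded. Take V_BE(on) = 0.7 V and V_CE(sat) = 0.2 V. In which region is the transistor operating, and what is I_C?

saturation; I_C ≈ 11 mA

Assume active: I_B = (5.1 − 0.7)/12 = 0.367 mA, giving I_C = β·I_B = 73.3 mA.
But then V_CE = 13 − 73.3×1.2 = -75 V < V_CE(sat) = 0.2 V — impossible in the active region.
So the transistor is saturated. With V_CE = 0.2 V, I_C = (V_CC − 0.2)/R_C = 12.8/1.2 = 10.7 mA.
Check: β·I_B = 73.3 mA > I_C = 10.7 mA, confirming saturation.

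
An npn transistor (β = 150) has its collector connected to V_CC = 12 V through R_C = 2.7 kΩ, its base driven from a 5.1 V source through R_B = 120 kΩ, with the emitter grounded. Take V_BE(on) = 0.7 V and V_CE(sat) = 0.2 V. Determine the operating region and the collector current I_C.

Assume active: I_B = (5.1 − 0.7)/120 = 0.0367 mA, giving I_C = β·I_B = 5.5 mA.
But then V_CE = 12 − 5.5×2.7 = -2.85 V < V_CE(sat) = 0.2 V — impossible in the active region.
So the transistor is saturated. With V_CE = 0.2 V, I_C = (V_CC − 0.2)/R_C = 11.8/2.7 = 4.37 mA.
Check: β·I_B = 5.5 mA > I_C = 4.37 mA, confirming saturation.

saturation; I_C ≈ 4.4 mA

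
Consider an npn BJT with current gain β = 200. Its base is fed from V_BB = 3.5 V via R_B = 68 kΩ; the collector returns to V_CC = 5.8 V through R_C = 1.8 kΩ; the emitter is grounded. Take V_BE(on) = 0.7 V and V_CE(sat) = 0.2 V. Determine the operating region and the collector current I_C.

saturation; I_C ≈ 3.1 mA

Assume active: I_B = (3.5 − 0.7)/68 = 0.0412 mA, giving I_C = β·I_B = 8.24 mA.
But then V_CE = 5.8 − 8.24×1.8 = -9.02 V < V_CE(sat) = 0.2 V — impossible in the active region.
So the transistor is saturated. With V_CE = 0.2 V, I_C = (V_CC − 0.2)/R_C = 5.6/1.8 = 3.11 mA.
Check: β·I_B = 8.24 mA > I_C = 3.11 mA, confirming saturation.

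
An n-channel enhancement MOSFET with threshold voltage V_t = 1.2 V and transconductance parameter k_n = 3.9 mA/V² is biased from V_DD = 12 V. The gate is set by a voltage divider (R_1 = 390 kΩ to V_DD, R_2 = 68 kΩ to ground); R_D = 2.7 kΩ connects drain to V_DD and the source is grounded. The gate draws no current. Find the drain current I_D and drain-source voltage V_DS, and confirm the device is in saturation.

V_G = V_DD·R_2/(R_1+R_2) = 12×68/458 = 1.78 V. With the source grounded, V_GS = V_G = 1.78 V.
Assume saturation: I_D = (k_n/2)(V_GS − V_t)² = (3.9/2)×(1.78 − 1.2)² = 1.95×0.582² = 0.66 mA.
V_DS = V_DD − I_D·R_D = 12 − 0.66×2.7 = 10.2 V.
Saturation requires V_DS ≥ V_GS − V_t = 0.582 V; 10.2 ≥ 0.582 ✓.

I_D ≈ 0.66 mA, V_DS ≈ 10 V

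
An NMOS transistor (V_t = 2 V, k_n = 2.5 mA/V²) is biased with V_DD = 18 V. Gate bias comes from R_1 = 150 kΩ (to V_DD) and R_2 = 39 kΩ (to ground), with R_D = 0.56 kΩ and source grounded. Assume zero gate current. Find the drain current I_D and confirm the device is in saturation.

I_D ≈ 3.7 mA

V_G = V_DD·R_2/(R_1+R_2) = 18×39/189 = 3.71 V. With the source grounded, V_GS = V_G = 3.71 V.
Assume saturation: I_D = (k_n/2)(V_GS − V_t)² = (2.5/2)×(3.71 − 2)² = 1.25×1.71² = 3.67 mA.
V_DS = V_DD − I_D·R_D = 18 − 3.67×0.56 = 15.9 V.
Saturation requires V_DS ≥ V_GS − V_t = 1.71 V; 15.9 ≥ 1.71 ✓.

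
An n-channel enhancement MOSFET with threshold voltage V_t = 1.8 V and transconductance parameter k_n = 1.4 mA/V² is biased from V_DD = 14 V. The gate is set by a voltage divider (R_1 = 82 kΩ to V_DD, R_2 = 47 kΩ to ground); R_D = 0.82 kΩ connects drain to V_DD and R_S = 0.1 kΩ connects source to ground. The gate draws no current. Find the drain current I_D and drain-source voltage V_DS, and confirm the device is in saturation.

V_G = V_DD·R_2/(R_1+R_2) = 14×47/129 = 5.1 V.
Assume saturation: I_D = (k_n/2)(V_GS − V_t)² with V_GS = V_G − I_D·R_S = 5.1 − 0.1·I_D.
Substituting gives 0.007·I_D² − 1.46·I_D + 7.63 = 0, with roots I_D = 5.35 or 204 mA.
The root I_D = 204 mA gives V_GS = -15.3 V ≤ V_t, so take I_D = 5.35 mA.
Then V_GS = 4.57 V and V_DS = V_DD − I_D(R_D+R_S) = 14 − 5.35×0.92 = 9.07 V.
Saturation requires V_DS ≥ V_GS − V_t = 2.77 V; 9.07 ≥ 2.77 ✓.

I_D ≈ 5.4 mA, V_DS ≈ 9.1 V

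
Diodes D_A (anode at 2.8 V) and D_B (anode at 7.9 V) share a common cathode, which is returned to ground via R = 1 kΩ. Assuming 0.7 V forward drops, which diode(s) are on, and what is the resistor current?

Assume both conduct. Then node N would need to be at both 2.8−0.7 = 2.1 V and 7.9−0.7 = 7.2 V, which is impossible.
Assume only D_B conducts: V_N = 7.9 − 0.7 = 7.2 V, so I_R = 7.2/1 = 7.2 mA.
Check D_A: its anode-to-cathode voltage is 2.8 − 7.2 = -4.4 V < 0.7 V, so it is off. The assumption is consistent.

Only D_B conducts; I_R ≈ 7.2 mA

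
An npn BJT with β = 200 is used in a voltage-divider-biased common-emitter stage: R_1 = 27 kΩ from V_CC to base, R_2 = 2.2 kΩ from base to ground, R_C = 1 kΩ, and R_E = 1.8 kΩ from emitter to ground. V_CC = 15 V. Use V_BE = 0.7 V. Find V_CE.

V_CE ≈ 14 V

Thevenize the base divider: V_Th = V_CC·R_2/(R_1+R_2) = 15×2.2/29.2 = 1.13 V, R_Th = R_1‖R_2 = 2.03 kΩ.
Base-emitter loop: V_Th = I_B·R_Th + V_BE + (β+1)I_B·R_E, so I_B = (1.13 − 0.7) / (2.03 + 201×1.8) = 0.00118 mA.
I_C = β·I_B = 200×0.00118 = 0.236 mA, and I_E = (β+1)I_B = 0.238 mA.
V_CE = V_CC − I_C·R_C − I_E·R_E = 15 − 0.236×1 − 0.238×1.8 = 14.3 V.
V_CE = 14.3 V > 0.2 V confirms active-region operation.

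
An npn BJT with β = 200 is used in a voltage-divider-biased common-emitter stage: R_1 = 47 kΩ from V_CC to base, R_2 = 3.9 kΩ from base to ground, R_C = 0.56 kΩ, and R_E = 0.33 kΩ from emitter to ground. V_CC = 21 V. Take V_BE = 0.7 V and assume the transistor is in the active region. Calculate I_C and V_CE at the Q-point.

Thevenize the base divider: V_Th = V_CC·R_2/(R_1+R_2) = 21×3.9/50.9 = 1.61 V, R_Th = R_1‖R_2 = 3.6 kΩ.
Base-emitter loop: V_Th = I_B·R_Th + V_BE + (β+1)I_B·R_E, so I_B = (1.61 − 0.7) / (3.6 + 201×0.33) = 0.013 mA.
I_C = β·I_B = 200×0.013 = 2.6 mA, and I_E = (β+1)I_B = 2.61 mA.
V_CE = V_CC − I_C·R_C − I_E·R_E = 21 − 2.6×0.56 − 2.61×0.33 = 18.7 V.
V_CE = 18.7 V > 0.2 V confirms active-region operation.

I_C ≈ 2.6 mA, V_CE ≈ 19 V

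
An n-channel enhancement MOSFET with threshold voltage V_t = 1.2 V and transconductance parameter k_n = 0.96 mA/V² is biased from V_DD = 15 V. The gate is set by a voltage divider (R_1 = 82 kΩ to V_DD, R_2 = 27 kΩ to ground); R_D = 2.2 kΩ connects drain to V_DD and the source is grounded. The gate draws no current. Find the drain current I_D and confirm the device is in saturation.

I_D ≈ 3 mA

V_G = V_DD·R_2/(R_1+R_2) = 15×27/109 = 3.72 V. With the source grounded, V_GS = V_G = 3.72 V.
Assume saturation: I_D = (k_n/2)(V_GS − V_t)² = (0.96/2)×(3.72 − 1.2)² = 0.48×2.52² = 3.04 mA.
V_DS = V_DD − I_D·R_D = 15 − 3.04×2.2 = 8.32 V.
Saturation requires V_DS ≥ V_GS − V_t = 2.52 V; 8.32 ≥ 2.52 ✓.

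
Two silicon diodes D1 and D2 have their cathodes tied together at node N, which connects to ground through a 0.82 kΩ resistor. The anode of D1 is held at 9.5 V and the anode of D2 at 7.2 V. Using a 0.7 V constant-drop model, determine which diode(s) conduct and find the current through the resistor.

Only D1 conducts; I_R ≈ 11 mA

Assume both conduct. Then node N would need to be at both 9.5−0.7 = 8.8 V and 7.2−0.7 = 6.5 V, which is impossible.
Assume only D1 conducts: V_N = 9.5 − 0.7 = 8.8 V, so I_R = 8.8/0.82 = 10.7 mA.
Check D2: its anode-to-cathode voltage is 7.2 − 8.8 = -1.6 V < 0.7 V, so it is off. The assumption is consistent.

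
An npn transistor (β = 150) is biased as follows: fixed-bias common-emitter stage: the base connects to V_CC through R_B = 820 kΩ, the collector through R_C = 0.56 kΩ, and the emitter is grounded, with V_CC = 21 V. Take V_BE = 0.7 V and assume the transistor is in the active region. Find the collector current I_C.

Base loop: V_CC = I_B·R_B + V_BE, so I_B = (21 − 0.7)/820 kΩ = 0.0248 mA.
In the active region I_C = β·I_B = 150 × 0.0248 = 3.71 mA.
Collector loop: V_CE = V_CC − I_C·R_C = 21 − 3.71×0.56 = 18.9 V.
Since V_CE = 18.9 V > V_CE(sat) ≈ 0.2 V, the transistor is in the active region as assumed.

I_C ≈ 3.7 mA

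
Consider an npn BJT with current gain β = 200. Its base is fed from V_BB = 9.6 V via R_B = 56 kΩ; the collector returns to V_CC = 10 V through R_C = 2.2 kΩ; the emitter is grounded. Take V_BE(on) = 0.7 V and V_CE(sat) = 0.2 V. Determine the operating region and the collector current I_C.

Assume active: I_B = (9.6 − 0.7)/56 = 0.159 mA, giving I_C = β·I_B = 31.8 mA.
But then V_CE = 10 − 31.8×2.2 = -59.9 V < V_CE(sat) = 0.2 V — impossible in the active region.
So the transistor is saturated. With V_CE = 0.2 V, I_C = (V_CC − 0.2)/R_C = 9.8/2.2 = 4.45 mA.
Check: β·I_B = 31.8 mA > I_C = 4.45 mA, confirming saturation.

saturation; I_C ≈ 4.5 mA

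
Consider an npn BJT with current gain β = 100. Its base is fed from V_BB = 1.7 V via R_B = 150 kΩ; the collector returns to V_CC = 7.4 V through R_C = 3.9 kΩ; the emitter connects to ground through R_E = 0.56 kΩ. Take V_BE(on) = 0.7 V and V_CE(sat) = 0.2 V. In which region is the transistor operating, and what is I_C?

active; I_C ≈ 0.48 mA

Assume active. Base-emitter loop: I_B = (V_BB − V_BE)/(R_B + (β+1)R_E) = (1.7 − 0.7)/(150 + 101×0.56) = 0.00484 mA.
I_C = β·I_B = 100×0.00484 = 0.484 mA.
V_CE = V_CC − I_C·R_C − I_E·R_E = 7.4 − 0.484×3.9 − 0.489×0.56 = 5.24 V > V_CE(sat), so the active-region assumption holds.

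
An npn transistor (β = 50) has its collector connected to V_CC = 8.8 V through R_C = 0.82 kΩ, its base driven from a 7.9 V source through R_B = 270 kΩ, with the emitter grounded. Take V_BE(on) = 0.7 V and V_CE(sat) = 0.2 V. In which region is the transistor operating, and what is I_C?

Assume active. Base-emitter loop: I_B = (V_BB − V_BE)/R_B = (7.9 − 0.7)/270 = 0.0267 mA.
I_C = β·I_B = 50×0.0267 = 1.33 mA.
V_CE = V_CC − I_C·R_C = 8.8 − 1.33×0.82 = 7.71 V > V_CE(sat), so the active-region assumption holds.

active; I_C ≈ 1.3 mA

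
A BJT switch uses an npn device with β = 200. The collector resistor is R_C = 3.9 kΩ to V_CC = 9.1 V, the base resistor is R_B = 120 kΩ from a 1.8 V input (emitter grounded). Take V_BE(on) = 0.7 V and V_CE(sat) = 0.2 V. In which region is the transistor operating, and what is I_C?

Assume active. Base-emitter loop: I_B = (V_BB − V_BE)/R_B = (1.8 − 0.7)/120 = 0.00917 mA.
I_C = β·I_B = 200×0.00917 = 1.83 mA.
V_CE = V_CC − I_C·R_C = 9.1 − 1.83×3.9 = 1.95 V > V_CE(sat), so the active-region assumption holds.

active; I_C ≈ 1.8 mA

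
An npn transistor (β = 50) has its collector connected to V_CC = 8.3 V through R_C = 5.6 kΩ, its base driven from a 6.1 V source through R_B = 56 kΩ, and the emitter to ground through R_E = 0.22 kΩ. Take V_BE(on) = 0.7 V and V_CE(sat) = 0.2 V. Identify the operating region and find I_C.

saturation; I_C ≈ 1.4 mA

Assume active: I_B = (6.1 − 0.7)/(56 + 51×0.22) = 0.0803 mA, I_C = β·I_B = 4.02 mA.
Then V_CE = 8.3 − 4.02×5.6 − 4.1×0.22 = -15.1 V < 0.2 V — the active assumption fails.
Re-solve with V_CE = 0.2 V. KCL at the emitter: V_E/R_E = (V_BB−0.7−V_E)/R_B + (V_CC−0.2−V_E)/R_C, giving V_E = 0.325 V.
I_C = (V_CC − 0.2 − V_E)/R_C = (8.1 − 0.325)/5.6 = 1.39 mA.
Check: I_B = (5.4 − 0.325)/56 = 0.0906 mA, and β·I_B = 4.53 mA > I_C, confirming saturation.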